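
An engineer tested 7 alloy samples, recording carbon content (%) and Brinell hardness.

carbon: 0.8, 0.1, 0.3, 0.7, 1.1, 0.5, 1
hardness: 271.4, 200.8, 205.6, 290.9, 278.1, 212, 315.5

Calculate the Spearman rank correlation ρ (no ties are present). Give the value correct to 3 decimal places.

0.821

Rank carbon: 5, 1, 2, 4, 7, 3, 6
Rank hardness: 4, 1, 2, 6, 5, 3, 7
d = rank(carbon) − rank(hardness): 1, 0, 0, -2, 2, 0, -1; Σd² = 10
ρ = 1 − 6Σd² / [n(n²−1)] = 1 − 6×10 / (7×48) = 1 − 60/336 ≈ 0.821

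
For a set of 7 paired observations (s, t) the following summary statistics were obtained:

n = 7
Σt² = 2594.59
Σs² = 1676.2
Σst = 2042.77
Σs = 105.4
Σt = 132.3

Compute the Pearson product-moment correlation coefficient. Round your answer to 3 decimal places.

r = (nΣst − ΣsΣt) / √[(nΣs² − (Σs)²)(nΣt² − (Σt)²)]
Numerator: 7×2042.77 − 105.4×132.3 = 354.97
Denominator: √[(11733.4 − 11109.16)(18162.13 − 17503.29)] = √[624.24 × 658.84] = 641.3067
r = 354.97 / 641.3067 ≈ 0.554

0.554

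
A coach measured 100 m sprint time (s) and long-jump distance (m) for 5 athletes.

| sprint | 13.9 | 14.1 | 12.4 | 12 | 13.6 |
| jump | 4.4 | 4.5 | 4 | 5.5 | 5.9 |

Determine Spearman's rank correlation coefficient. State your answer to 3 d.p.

Rank sprint: 4, 5, 2, 1, 3
Rank jump: 2, 3, 1, 4, 5
d = rank(sprint) − rank(jump): 2, 2, 1, -3, -2; Σd² = 22
ρ = 1 − 6Σd² / [n(n²−1)] = 1 − 6×22 / (5×24) = 1 − 132/120 ≈ -0.100

-0.100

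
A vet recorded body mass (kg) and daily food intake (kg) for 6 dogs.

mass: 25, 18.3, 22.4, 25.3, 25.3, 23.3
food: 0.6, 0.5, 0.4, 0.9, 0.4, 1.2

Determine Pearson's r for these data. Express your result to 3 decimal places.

n = 6, Σx = 139.6, Σy = 4, Σx² = 3284.72, Σy² = 3.18, Σxy = 93.96
nΣxy − ΣxΣy = 563.76 − 558.4 = 5.36
nΣx² − (Σx)² = 19708.32 − 19488.16 = 220.16; nΣy² − (Σy)² = 19.08 − 16 = 3.08
r = 5.36 / √(220.16 × 3.08) = 5.36 / 26.0402 ≈ 0.206

0.206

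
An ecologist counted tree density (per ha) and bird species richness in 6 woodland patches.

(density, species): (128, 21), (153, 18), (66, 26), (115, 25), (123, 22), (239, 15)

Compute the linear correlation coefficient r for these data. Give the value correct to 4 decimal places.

n = 6, Σx = 824, Σy = 127, Σx² = 129624, Σy² = 2775, Σxy = 16324
nΣxy − ΣxΣy = 97944 − 104648 = -6704
nΣx² − (Σx)² = 777744 − 678976 = 98768; nΣy² − (Σy)² = 16650 − 16129 = 521
r = -6704 / √(98768 × 521) = -6704 / 7173.4321 ≈ -0.9346

-0.9346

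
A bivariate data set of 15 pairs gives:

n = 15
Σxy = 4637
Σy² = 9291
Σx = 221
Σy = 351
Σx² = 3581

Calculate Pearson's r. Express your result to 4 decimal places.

r = (nΣxy − ΣxΣy) / √[(nΣx² − (Σx)²)(nΣy² − (Σy)²)]
Numerator: 15×4637 − 221×351 = -8016
Denominator: √[(53715 − 48841)(139365 − 123201)] = √[4874 × 16164] = 8875.9977
r = -8016 / 8875.9977 ≈ -0.9031

-0.9031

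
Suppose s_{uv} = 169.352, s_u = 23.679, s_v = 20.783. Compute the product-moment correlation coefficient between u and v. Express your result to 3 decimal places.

0.344

r = Cov(u,v) / (s_u · s_v) = 169.352 / (23.679 × 20.783)
  = 169.352 / 492.1207 ≈ 0.344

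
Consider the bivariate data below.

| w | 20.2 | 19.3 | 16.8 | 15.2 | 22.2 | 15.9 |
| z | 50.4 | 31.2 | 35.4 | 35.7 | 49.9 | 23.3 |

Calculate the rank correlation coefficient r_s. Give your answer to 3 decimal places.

0.543

Rank w: 5, 4, 3, 1, 6, 2
Rank z: 6, 2, 3, 4, 5, 1
d = rank(w) − rank(z): -1, 2, 0, -3, 1, 1; Σd² = 16
ρ = 1 − 6Σd² / [n(n²−1)] = 1 − 6×16 / (6×35) = 1 − 96/210 ≈ 0.543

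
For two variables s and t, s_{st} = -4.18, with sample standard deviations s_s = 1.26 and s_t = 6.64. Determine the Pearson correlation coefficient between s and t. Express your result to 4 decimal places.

-0.4996

r = Cov(s,t) / (s_s · s_t) = -4.18 / (1.26 × 6.64)
  = -4.18 / 8.3664 ≈ -0.4996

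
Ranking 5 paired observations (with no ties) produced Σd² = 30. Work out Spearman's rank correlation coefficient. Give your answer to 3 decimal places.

ρ = 1 − 6Σd² / [n(n²−1)] = 1 − 6×30 / (5×24)
  = 1 − 180/120 = 1 − 1.5000 ≈ -0.500

-0.500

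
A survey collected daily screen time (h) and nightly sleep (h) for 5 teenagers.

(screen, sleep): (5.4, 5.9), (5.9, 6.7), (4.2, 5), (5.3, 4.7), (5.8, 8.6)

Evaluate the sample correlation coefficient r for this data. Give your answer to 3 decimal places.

n = 5, Σx = 26.6, Σy = 30.9, Σx² = 143.34, Σy² = 200.75, Σxy = 167.18
nΣxy − ΣxΣy = 835.9 − 821.94 = 13.96
nΣx² − (Σx)² = 716.7 − 707.56 = 9.14; nΣy² − (Σy)² = 1003.75 − 954.81 = 48.94
r = 13.96 / √(9.14 × 48.94) = 13.96 / 21.1497 ≈ 0.660

0.660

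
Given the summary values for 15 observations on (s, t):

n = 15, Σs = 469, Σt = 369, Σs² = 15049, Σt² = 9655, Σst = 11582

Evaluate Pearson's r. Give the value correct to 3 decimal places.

0.095

r = (nΣst − ΣsΣt) / √[(nΣs² − (Σs)²)(nΣt² − (Σt)²)]
Numerator: 15×11582 − 469×369 = 669
Denominator: √[(225735 − 219961)(144825 − 136161)] = √[5774 × 8664] = 7072.9015
r = 669 / 7072.9015 ≈ 0.095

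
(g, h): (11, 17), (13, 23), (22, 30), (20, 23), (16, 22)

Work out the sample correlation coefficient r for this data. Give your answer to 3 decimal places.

n = 5, Σg = 82, Σh = 115, Σg² = 1430, Σh² = 2731, Σgh = 1958
nΣgh − ΣgΣh = 9790 − 9430 = 360
nΣg² − (Σg)² = 7150 − 6724 = 426; nΣh² − (Σh)² = 13655 − 13225 = 430
r = 360 / √(426 × 430) = 360 / 427.9953 ≈ 0.841

0.841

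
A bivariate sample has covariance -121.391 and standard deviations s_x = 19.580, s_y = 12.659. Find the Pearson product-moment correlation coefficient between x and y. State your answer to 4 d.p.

r = Cov(x,y) / (s_x · s_y) = -121.391 / (19.580 × 12.659)
  = -121.391 / 247.8632 ≈ -0.4897

-0.4897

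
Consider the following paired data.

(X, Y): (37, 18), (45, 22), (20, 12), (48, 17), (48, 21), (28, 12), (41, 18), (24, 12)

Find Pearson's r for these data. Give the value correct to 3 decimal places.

0.889

n = 8, ΣX = 291, ΣY = 132, ΣX² = 11443, ΣY² = 2294, ΣXY = 5082
nΣXY − ΣXΣY = 40656 − 38412 = 2244
nΣX² − (ΣX)² = 91544 − 84681 = 6863; nΣY² − (ΣY)² = 18352 − 17424 = 928
r = 2244 / √(6863 × 928) = 2244 / 2523.6608 ≈ 0.889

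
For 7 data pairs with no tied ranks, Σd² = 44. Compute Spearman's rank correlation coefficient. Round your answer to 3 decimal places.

ρ = 1 − 6Σd² / [n(n²−1)] = 1 − 6×44 / (7×48)
  = 1 − 264/336 = 1 − 0.7857 ≈ 0.214

0.214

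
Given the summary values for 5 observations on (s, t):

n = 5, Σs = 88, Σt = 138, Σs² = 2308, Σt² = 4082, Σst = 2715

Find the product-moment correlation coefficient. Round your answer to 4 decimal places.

0.6284

r = (nΣst − ΣsΣt) / √[(nΣs² − (Σs)²)(nΣt² − (Σt)²)]
Numerator: 5×2715 − 88×138 = 1431
Denominator: √[(11540 − 7744)(20410 − 19044)] = √[3796 × 1366] = 2277.1333
r = 1431 / 2277.1333 ≈ 0.6284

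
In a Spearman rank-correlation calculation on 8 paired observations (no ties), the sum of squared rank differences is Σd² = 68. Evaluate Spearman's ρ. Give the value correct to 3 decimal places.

ρ = 1 − 6Σd² / [n(n²−1)] = 1 − 6×68 / (8×63)
  = 1 − 408/504 = 1 − 0.8095 ≈ 0.190

0.190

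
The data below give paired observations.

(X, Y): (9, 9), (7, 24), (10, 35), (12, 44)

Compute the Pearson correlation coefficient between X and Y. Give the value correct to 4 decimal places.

n = 4, ΣX = 38, ΣY = 112, ΣX² = 374, ΣY² = 3818, ΣXY = 1127
nΣXY − ΣXΣY = 4508 − 4256 = 252
nΣX² − (ΣX)² = 1496 − 1444 = 52; nΣY² − (ΣY)² = 15272 − 12544 = 2728
r = 252 / √(52 × 2728) = 252 / 376.6378 ≈ 0.6691

0.6691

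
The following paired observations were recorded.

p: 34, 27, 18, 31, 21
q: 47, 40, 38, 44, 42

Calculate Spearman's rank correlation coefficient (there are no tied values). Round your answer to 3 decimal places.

0.900

Rank p: 5, 3, 1, 4, 2
Rank q: 5, 2, 1, 4, 3
d = rank(p) − rank(q): 0, 1, 0, 0, -1; Σd² = 2
ρ = 1 − 6Σd² / [n(n²−1)] = 1 − 6×2 / (5×24) = 1 − 12/120 ≈ 0.900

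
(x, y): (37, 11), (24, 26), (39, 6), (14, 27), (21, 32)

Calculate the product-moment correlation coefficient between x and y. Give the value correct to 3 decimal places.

n = 5, Σx = 135, Σy = 102, Σx² = 4103, Σy² = 2586, Σxy = 2315
nΣxy − ΣxΣy = 11575 − 13770 = -2195
nΣx² − (Σx)² = 20515 − 18225 = 2290; nΣy² − (Σy)² = 12930 − 10404 = 2526
r = -2195 / √(2290 × 2526) = -2195 / 2405.1071 ≈ -0.913

-0.913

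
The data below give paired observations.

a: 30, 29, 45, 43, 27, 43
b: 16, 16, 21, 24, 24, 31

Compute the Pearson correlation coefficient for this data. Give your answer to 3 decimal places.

0.542

n = 6, Σa = 217, Σb = 132, Σa² = 8193, Σb² = 3066, Σab = 4902
nΣab − ΣaΣb = 29412 − 28644 = 768
nΣa² − (Σa)² = 49158 − 47089 = 2069; nΣb² − (Σb)² = 18396 − 17424 = 972
r = 768 / √(2069 × 972) = 768 / 1418.1213 ≈ 0.542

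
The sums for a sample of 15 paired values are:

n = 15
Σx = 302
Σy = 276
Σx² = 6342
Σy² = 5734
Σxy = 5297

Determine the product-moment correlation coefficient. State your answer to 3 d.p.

-0.627

r = (nΣxy − ΣxΣy) / √[(nΣx² − (Σx)²)(nΣy² − (Σy)²)]
Numerator: 15×5297 − 302×276 = -3897
Denominator: √[(95130 − 91204)(86010 − 76176)] = √[3926 × 9834] = 6213.5565
r = -3897 / 6213.5565 ≈ -0.627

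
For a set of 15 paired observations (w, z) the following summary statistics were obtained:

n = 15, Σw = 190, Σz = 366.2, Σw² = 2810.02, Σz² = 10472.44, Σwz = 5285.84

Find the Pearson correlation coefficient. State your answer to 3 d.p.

r = (nΣwz − ΣwΣz) / √[(nΣw² − (Σw)²)(nΣz² − (Σz)²)]
Numerator: 15×5285.84 − 190×366.2 = 9709.6
Denominator: √[(42150.3 − 36100)(157086.6 − 134102.44)] = √[6050.3 × 22984.16] = 11792.4155
r = 9709.6 / 11792.4155 ≈ 0.823

0.823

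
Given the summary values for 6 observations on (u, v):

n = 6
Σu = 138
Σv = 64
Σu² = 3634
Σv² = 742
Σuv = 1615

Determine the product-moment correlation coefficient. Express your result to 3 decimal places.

0.866

r = (nΣuv − ΣuΣv) / √[(nΣu² − (Σu)²)(nΣv² − (Σv)²)]
Numerator: 6×1615 − 138×64 = 858
Denominator: √[(21804 − 19044)(4452 − 4096)] = √[2760 × 356] = 991.2416
r = 858 / 991.2416 ≈ 0.866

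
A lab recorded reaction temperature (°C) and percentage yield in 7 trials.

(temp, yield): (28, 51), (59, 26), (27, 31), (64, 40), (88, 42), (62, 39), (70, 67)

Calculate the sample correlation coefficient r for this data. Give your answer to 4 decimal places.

n = 7, Σx = 398, Σy = 296, Σx² = 25578, Σy² = 13612, Σxy = 17163
nΣxy − ΣxΣy = 120141 − 117808 = 2333
nΣx² − (Σx)² = 179046 − 158404 = 20642; nΣy² − (Σy)² = 95284 − 87616 = 7668
r = 2333 / √(20642 × 7668) = 2333 / 12581.0515 ≈ 0.1854

0.1854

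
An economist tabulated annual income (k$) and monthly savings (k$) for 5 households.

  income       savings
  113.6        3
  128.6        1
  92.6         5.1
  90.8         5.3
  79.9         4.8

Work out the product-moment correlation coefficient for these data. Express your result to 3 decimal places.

n = 5, Σx = 505.5, Σy = 19.2, Σx² = 52646.33, Σy² = 87.14, Σxy = 1806.42
nΣxy − ΣxΣy = 9032.1 − 9705.6 = -673.5
nΣx² − (Σx)² = 263231.65 − 255530.25 = 7701.4; nΣy² − (Σy)² = 435.7 − 368.64 = 67.06
r = -673.5 / √(7701.4 × 67.06) = -673.5 / 718.6487 ≈ -0.937

-0.937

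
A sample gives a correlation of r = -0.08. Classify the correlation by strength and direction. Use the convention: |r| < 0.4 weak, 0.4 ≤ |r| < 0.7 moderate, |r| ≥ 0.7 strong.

weak negative

r = -0.08 < 0 so the relationship is negative.
|r| = 0.08, which falls in the weak range.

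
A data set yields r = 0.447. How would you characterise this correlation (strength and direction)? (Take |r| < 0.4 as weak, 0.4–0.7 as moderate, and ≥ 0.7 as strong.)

moderate positive

r = 0.447 > 0 so the relationship is positive.
|r| = 0.447, which falls in the moderate range.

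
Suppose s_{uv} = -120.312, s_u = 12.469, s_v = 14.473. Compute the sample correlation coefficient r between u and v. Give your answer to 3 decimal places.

r = Cov(u,v) / (s_u · s_v) = -120.312 / (12.469 × 14.473)
  = -120.312 / 180.4638 ≈ -0.667

-0.667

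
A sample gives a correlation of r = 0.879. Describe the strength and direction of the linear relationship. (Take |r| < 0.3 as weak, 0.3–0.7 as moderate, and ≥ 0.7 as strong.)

strong positive

r = 0.879 > 0 so the relationship is positive.
|r| = 0.879, which falls in the strong range.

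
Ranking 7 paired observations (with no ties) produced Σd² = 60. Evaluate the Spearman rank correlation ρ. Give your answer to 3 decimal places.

ρ = 1 − 6Σd² / [n(n²−1)] = 1 − 6×60 / (7×48)
  = 1 − 360/336 = 1 − 1.0714 ≈ -0.071

-0.071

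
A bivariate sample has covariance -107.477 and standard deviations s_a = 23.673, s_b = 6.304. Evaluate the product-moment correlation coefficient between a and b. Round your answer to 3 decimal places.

-0.720

r = Cov(a,b) / (s_a · s_b) = -107.477 / (23.673 × 6.304)
  = -107.477 / 149.2346 ≈ -0.720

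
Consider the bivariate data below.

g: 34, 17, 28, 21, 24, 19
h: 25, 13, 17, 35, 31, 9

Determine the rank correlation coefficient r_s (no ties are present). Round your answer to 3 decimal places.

0.429

Rank g: 6, 1, 5, 3, 4, 2
Rank h: 4, 2, 3, 6, 5, 1
d = rank(g) − rank(h): 2, -1, 2, -3, -1, 1; Σd² = 20
ρ = 1 − 6Σd² / [n(n²−1)] = 1 − 6×20 / (6×35) = 1 − 120/210 ≈ 0.429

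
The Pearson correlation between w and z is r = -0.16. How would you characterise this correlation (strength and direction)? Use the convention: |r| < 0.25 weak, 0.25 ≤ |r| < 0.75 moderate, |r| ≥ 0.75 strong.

weak negative

r = -0.16 < 0 so the relationship is negative.
|r| = 0.16, which falls in the weak range.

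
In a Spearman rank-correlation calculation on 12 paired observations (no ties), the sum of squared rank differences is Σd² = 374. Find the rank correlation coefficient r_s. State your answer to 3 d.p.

ρ = 1 − 6Σd² / [n(n²−1)] = 1 − 6×374 / (12×143)
  = 1 − 2244/1716 = 1 − 1.3077 ≈ -0.308

-0.308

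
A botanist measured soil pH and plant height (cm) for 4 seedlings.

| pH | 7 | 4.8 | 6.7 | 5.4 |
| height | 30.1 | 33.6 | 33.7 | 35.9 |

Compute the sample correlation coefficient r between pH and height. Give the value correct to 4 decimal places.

-0.6424

n = 4, Σx = 23.9, Σy = 133.3, Σx² = 146.09, Σy² = 4459.47, Σxy = 791.63
nΣxy − ΣxΣy = 3166.52 − 3185.87 = -19.35
nΣx² − (Σx)² = 584.36 − 571.21 = 13.15; nΣy² − (Σy)² = 17837.88 − 17768.89 = 68.99
r = -19.35 / √(13.15 × 68.99) = -19.35 / 30.1201 ≈ -0.6424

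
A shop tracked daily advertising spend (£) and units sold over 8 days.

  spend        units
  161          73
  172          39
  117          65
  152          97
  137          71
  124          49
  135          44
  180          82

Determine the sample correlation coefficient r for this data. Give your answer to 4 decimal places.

0.2344

n = 8, Σx = 1178, Σy = 520, Σx² = 177068, Σy² = 36586, Σxy = 77313
nΣxy − ΣxΣy = 618504 − 612560 = 5944
nΣx² − (Σx)² = 1416544 − 1387684 = 28860; nΣy² − (Σy)² = 292688 − 270400 = 22288
r = 5944 / √(28860 × 22288) = 5944 / 25362.0125 ≈ 0.2344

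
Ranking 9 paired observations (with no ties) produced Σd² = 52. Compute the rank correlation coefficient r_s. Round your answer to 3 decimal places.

ρ = 1 − 6Σd² / [n(n²−1)] = 1 − 6×52 / (9×80)
  = 1 − 312/720 = 1 − 0.4333 ≈ 0.567

0.567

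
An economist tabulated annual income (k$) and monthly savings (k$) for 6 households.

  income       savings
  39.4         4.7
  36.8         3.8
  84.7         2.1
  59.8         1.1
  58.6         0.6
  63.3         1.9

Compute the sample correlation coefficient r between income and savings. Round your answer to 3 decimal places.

-0.626

n = 6, Σx = 342.6, Σy = 14.2, Σx² = 21097.58, Σy² = 46.12, Σxy = 724.1
nΣxy − ΣxΣy = 4344.6 − 4864.92 = -520.32
nΣx² − (Σx)² = 126585.48 − 117374.76 = 9210.72; nΣy² − (Σy)² = 276.72 − 201.64 = 75.08
r = -520.32 / √(9210.72 × 75.08) = -520.32 / 831.5894 ≈ -0.626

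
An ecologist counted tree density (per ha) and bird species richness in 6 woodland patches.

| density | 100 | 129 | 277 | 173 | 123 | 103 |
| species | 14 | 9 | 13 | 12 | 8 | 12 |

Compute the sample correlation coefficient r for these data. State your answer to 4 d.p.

n = 6, Σx = 905, Σy = 68, Σx² = 159037, Σy² = 798, Σxy = 10458
nΣxy − ΣxΣy = 62748 − 61540 = 1208
nΣx² − (Σx)² = 954222 − 819025 = 135197; nΣy² − (Σy)² = 4788 − 4624 = 164
r = 1208 / √(135197 × 164) = 1208 / 4708.7480 ≈ 0.2565

0.2565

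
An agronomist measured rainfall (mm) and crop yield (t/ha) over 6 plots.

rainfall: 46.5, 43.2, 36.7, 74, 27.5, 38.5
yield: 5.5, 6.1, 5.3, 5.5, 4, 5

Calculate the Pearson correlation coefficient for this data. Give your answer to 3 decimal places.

0.521

n = 6, Σx = 266.4, Σy = 31.4, Σx² = 13089.88, Σy² = 166.8, Σxy = 1423.28
nΣxy − ΣxΣy = 8539.68 − 8364.96 = 174.72
nΣx² − (Σx)² = 78539.28 − 70968.96 = 7570.32; nΣy² − (Σy)² = 1000.8 − 985.96 = 14.84
r = 174.72 / √(7570.32 × 14.84) = 174.72 / 335.1769 ≈ 0.521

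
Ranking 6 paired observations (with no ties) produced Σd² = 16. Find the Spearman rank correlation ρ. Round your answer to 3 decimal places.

ρ = 1 − 6Σd² / [n(n²−1)] = 1 − 6×16 / (6×35)
  = 1 − 96/210 = 1 − 0.4571 ≈ 0.543

0.543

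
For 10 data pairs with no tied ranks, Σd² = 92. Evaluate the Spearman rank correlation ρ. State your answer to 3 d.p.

ρ = 1 − 6Σd² / [n(n²−1)] = 1 − 6×92 / (10×99)
  = 1 − 552/990 = 1 − 0.5576 ≈ 0.442

0.442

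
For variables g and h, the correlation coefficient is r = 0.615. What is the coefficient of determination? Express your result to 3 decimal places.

0.378

r² = (0.615)² = 0.378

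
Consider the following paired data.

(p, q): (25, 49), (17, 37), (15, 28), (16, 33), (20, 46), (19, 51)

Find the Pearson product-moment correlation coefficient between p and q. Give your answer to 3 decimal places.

n = 6, Σp = 112, Σq = 244, Σp² = 2156, Σq² = 10360, Σpq = 4691
nΣpq − ΣpΣq = 28146 − 27328 = 818
nΣp² − (Σp)² = 12936 − 12544 = 392; nΣq² − (Σq)² = 62160 − 59536 = 2624
r = 818 / √(392 × 2624) = 818 / 1014.2031 ≈ 0.807

0.807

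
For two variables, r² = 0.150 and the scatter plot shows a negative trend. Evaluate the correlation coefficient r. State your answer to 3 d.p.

|r| = √0.150 = 0.387
The association is negative, so r = −0.387.

-0.387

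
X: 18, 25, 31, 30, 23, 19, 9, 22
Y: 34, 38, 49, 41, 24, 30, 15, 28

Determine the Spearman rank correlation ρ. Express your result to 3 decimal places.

Rank X: 2, 6, 8, 7, 5, 3, 1, 4
Rank Y: 5, 6, 8, 7, 2, 4, 1, 3
d = rank(X) − rank(Y): -3, 0, 0, 0, 3, -1, 0, 1; Σd² = 20
ρ = 1 − 6Σd² / [n(n²−1)] = 1 − 6×20 / (8×63) = 1 − 120/504 ≈ 0.762

0.762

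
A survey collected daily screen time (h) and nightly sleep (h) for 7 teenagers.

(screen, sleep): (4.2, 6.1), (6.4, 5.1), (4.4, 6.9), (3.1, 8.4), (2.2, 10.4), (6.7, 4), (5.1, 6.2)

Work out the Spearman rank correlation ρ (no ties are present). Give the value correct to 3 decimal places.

Rank screen: 3, 6, 4, 2, 1, 7, 5
Rank sleep: 3, 2, 5, 6, 7, 1, 4
d = rank(screen) − rank(sleep): 0, 4, -1, -4, -6, 6, 1; Σd² = 106
ρ = 1 − 6Σd² / [n(n²−1)] = 1 − 6×106 / (7×48) = 1 − 636/336 ≈ -0.893

-0.893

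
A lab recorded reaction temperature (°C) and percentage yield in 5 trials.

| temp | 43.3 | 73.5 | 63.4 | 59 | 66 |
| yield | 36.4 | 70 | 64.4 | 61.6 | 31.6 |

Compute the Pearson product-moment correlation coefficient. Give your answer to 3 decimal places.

0.521

n = 5, Σx = 305.2, Σy = 264, Σx² = 19133.7, Σy² = 15165.44, Σxy = 16524.08
nΣxy − ΣxΣy = 82620.4 − 80572.8 = 2047.6
nΣx² − (Σx)² = 95668.5 − 93147.04 = 2521.46; nΣy² − (Σy)² = 75827.2 − 69696 = 6131.2
r = 2047.6 / √(2521.46 × 6131.2) = 2047.6 / 3931.8667 ≈ 0.521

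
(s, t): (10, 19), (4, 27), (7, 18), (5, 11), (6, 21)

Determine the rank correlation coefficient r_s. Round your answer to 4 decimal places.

Rank s: 5, 1, 4, 2, 3
Rank t: 3, 5, 2, 1, 4
d = rank(s) − rank(t): 2, -4, 2, 1, -1; Σd² = 26
ρ = 1 − 6Σd² / [n(n²−1)] = 1 − 6×26 / (5×24) = 1 − 156/120 ≈ -0.3000

-0.3000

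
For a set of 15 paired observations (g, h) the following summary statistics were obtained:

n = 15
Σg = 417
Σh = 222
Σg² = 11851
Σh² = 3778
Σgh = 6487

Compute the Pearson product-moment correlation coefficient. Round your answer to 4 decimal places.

0.8842

r = (nΣgh − ΣgΣh) / √[(nΣg² − (Σg)²)(nΣh² − (Σh)²)]
Numerator: 15×6487 − 417×222 = 4731
Denominator: √[(177765 − 173889)(56670 − 49284)] = √[3876 × 7386] = 5350.5267
r = 4731 / 5350.5267 ≈ 0.8842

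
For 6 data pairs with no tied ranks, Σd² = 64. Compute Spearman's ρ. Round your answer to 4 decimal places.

ρ = 1 − 6Σd² / [n(n²−1)] = 1 − 6×64 / (6×35)
  = 1 − 384/210 = 1 − 1.82857 ≈ -0.8286

-0.8286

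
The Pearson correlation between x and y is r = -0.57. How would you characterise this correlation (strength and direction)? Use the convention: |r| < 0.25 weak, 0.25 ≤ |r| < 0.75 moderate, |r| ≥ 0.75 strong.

moderate negative

r = -0.57 < 0 so the relationship is negative.
|r| = 0.57, which falls in the moderate range.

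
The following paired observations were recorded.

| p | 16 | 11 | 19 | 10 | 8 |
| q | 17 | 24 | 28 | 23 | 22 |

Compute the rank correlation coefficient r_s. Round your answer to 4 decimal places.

Rank p: 4, 3, 5, 2, 1
Rank q: 1, 4, 5, 3, 2
d = rank(p) − rank(q): 3, -1, 0, -1, -1; Σd² = 12
ρ = 1 − 6Σd² / [n(n²−1)] = 1 − 6×12 / (5×24) = 1 − 72/120 ≈ 0.4000

0.4000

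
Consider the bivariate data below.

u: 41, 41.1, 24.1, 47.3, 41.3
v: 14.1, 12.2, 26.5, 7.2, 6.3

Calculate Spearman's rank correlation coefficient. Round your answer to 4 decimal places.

-0.9000

Rank u: 2, 3, 1, 5, 4
Rank v: 4, 3, 5, 2, 1
d = rank(u) − rank(v): -2, 0, -4, 3, 3; Σd² = 38
ρ = 1 − 6Σd² / [n(n²−1)] = 1 − 6×38 / (5×24) = 1 − 228/120 ≈ -0.9000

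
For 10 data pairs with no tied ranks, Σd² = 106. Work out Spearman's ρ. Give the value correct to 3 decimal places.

ρ = 1 − 6Σd² / [n(n²−1)] = 1 − 6×106 / (10×99)
  = 1 − 636/990 = 1 − 0.6424 ≈ 0.358

0.358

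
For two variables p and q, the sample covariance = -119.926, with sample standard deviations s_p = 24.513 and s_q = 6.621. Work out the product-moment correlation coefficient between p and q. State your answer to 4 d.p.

r = Cov(p,q) / (s_p · s_q) = -119.926 / (24.513 × 6.621)
  = -119.926 / 162.3006 ≈ -0.7389

-0.7389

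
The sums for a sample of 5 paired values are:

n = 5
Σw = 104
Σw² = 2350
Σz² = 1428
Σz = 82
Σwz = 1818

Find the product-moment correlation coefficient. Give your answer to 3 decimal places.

0.902

r = (nΣwz − ΣwΣz) / √[(nΣw² − (Σw)²)(nΣz² − (Σz)²)]
Numerator: 5×1818 − 104×82 = 562
Denominator: √[(11750 − 10816)(7140 − 6724)] = √[934 × 416] = 623.3330
r = 562 / 623.3330 ≈ 0.902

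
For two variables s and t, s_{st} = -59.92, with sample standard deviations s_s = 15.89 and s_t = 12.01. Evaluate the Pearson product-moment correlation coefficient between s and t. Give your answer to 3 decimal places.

-0.314

r = Cov(s,t) / (s_s · s_t) = -59.92 / (15.89 × 12.01)
  = -59.92 / 190.8389 ≈ -0.314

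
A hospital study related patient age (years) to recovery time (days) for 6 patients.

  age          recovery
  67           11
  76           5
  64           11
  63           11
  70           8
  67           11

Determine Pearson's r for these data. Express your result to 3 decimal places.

-0.939

n = 6, Σx = 407, Σy = 57, Σx² = 27719, Σy² = 573, Σxy = 3811
nΣxy − ΣxΣy = 22866 − 23199 = -333
nΣx² − (Σx)² = 166314 − 165649 = 665; nΣy² − (Σy)² = 3438 − 3249 = 189
r = -333 / √(665 × 189) = -333 / 354.5208 ≈ -0.939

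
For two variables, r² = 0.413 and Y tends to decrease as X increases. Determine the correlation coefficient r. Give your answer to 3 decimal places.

|r| = √0.413 = 0.643
The association is negative, so r = −0.643.

-0.643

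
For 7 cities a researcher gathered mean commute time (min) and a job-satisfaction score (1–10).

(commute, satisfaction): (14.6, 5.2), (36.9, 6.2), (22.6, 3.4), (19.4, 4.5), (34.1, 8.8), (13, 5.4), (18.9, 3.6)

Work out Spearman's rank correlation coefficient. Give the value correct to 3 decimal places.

Rank commute: 2, 7, 5, 4, 6, 1, 3
Rank satisfaction: 4, 6, 1, 3, 7, 5, 2
d = rank(commute) − rank(satisfaction): -2, 1, 4, 1, -1, -4, 1; Σd² = 40
ρ = 1 − 6Σd² / [n(n²−1)] = 1 − 6×40 / (7×48) = 1 − 240/336 ≈ 0.286

0.286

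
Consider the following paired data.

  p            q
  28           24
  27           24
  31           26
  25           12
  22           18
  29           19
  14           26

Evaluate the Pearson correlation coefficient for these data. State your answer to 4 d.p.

-0.0524

n = 7, Σp = 176, Σq = 149, Σp² = 4620, Σq² = 3333, Σpq = 3737
nΣpq − ΣpΣq = 26159 − 26224 = -65
nΣp² − (Σp)² = 32340 − 30976 = 1364; nΣq² − (Σq)² = 23331 − 22201 = 1130
r = -65 / √(1364 × 1130) = -65 / 1241.4991 ≈ -0.0524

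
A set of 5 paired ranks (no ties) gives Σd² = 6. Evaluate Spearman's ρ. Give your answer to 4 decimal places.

ρ = 1 − 6Σd² / [n(n²−1)] = 1 − 6×6 / (5×24)
  = 1 − 36/120 = 1 − 0.30000 ≈ 0.7000

0.7000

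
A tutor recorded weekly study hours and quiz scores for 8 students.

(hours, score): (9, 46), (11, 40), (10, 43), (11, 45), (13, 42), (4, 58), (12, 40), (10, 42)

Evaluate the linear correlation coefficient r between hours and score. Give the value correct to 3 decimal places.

n = 8, Σx = 80, Σy = 356, Σx² = 852, Σy² = 16082, Σxy = 3457
nΣxy − ΣxΣy = 27656 − 28480 = -824
nΣx² − (Σx)² = 6816 − 6400 = 416; nΣy² − (Σy)² = 128656 − 126736 = 1920
r = -824 / √(416 × 1920) = -824 / 893.7114 ≈ -0.922

-0.922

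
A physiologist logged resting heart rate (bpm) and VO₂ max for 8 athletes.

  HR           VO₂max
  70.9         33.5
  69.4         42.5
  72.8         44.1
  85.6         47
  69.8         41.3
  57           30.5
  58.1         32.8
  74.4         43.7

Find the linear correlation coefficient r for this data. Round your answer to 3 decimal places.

n = 8, Σx = 558, Σy = 315.4, Σx² = 39502.38, Σy² = 12703.78, Σxy = 22336.53
nΣxy − ΣxΣy = 178692.24 − 175993.2 = 2699.04
nΣx² − (Σx)² = 316019.04 − 311364 = 4655.04; nΣy² − (Σy)² = 101630.24 − 99477.16 = 2153.08
r = 2699.04 / √(4655.04 × 2153.08) = 2699.04 / 3165.8606 ≈ 0.853

0.853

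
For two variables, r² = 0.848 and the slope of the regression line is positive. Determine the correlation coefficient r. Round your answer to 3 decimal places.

0.921

|r| = √0.848 = 0.921
The association is positive, so r = 0.921.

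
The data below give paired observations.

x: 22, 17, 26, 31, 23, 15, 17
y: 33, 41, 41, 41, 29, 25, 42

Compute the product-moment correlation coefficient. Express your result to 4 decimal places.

0.3358

n = 7, Σx = 151, Σy = 252, Σx² = 3453, Σy² = 9362, Σxy = 5516
nΣxy − ΣxΣy = 38612 − 38052 = 560
nΣx² − (Σx)² = 24171 − 22801 = 1370; nΣy² − (Σy)² = 65534 − 63504 = 2030
r = 560 / √(1370 × 2030) = 560 / 1667.6630 ≈ 0.3358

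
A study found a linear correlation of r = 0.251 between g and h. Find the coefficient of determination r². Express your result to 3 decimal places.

0.063

r² = (0.251)² = 0.063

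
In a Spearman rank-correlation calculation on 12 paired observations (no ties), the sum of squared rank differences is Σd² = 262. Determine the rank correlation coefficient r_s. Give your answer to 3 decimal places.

ρ = 1 − 6Σd² / [n(n²−1)] = 1 − 6×262 / (12×143)
  = 1 − 1572/1716 = 1 − 0.9161 ≈ 0.084

0.084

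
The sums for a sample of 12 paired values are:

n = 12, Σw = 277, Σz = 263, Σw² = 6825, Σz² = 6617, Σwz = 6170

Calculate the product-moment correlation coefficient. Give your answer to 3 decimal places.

r = (nΣwz − ΣwΣz) / √[(nΣw² − (Σw)²)(nΣz² − (Σz)²)]
Numerator: 12×6170 − 277×263 = 1189
Denominator: √[(81900 − 76729)(79404 − 69169)] = √[5171 × 10235] = 7274.9698
r = 1189 / 7274.9698 ≈ 0.163

0.163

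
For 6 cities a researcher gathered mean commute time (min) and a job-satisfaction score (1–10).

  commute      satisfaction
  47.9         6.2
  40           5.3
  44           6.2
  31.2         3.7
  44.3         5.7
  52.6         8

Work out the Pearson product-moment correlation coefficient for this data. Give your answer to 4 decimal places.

0.9686

n = 6, Σx = 260, Σy = 35.1, Σx² = 11533.1, Σy² = 215.15, Σxy = 1570.53
nΣxy − ΣxΣy = 9423.18 − 9126 = 297.18
nΣx² − (Σx)² = 69198.6 − 67600 = 1598.6; nΣy² − (Σy)² = 1290.9 − 1232.01 = 58.89
r = 297.18 / √(1598.6 × 58.89) = 297.18 / 306.8250 ≈ 0.9686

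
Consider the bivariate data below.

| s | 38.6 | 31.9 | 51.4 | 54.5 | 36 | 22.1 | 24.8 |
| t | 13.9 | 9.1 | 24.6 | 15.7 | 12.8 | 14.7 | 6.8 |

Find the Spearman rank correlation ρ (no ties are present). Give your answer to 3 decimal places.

Rank s: 5, 3, 6, 7, 4, 1, 2
Rank t: 4, 2, 7, 6, 3, 5, 1
d = rank(s) − rank(t): 1, 1, -1, 1, 1, -4, 1; Σd² = 22
ρ = 1 − 6Σd² / [n(n²−1)] = 1 − 6×22 / (7×48) = 1 − 132/336 ≈ 0.607

0.607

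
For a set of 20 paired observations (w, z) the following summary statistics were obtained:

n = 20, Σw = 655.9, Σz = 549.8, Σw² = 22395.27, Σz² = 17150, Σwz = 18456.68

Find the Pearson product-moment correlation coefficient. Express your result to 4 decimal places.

r = (nΣwz − ΣwΣz) / √[(nΣw² − (Σw)²)(nΣz² − (Σz)²)]
Numerator: 20×18456.68 − 655.9×549.8 = 8519.78
Denominator: √[(447905.4 − 430204.81)(343000 − 302280.04)] = √[17700.59 × 40719.96] = 26847.1100
r = 8519.78 / 26847.1100 ≈ 0.3173

0.3173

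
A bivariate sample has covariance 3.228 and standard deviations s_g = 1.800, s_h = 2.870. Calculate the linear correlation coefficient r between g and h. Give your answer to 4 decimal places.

r = Cov(g,h) / (s_g · s_h) = 3.228 / (1.800 × 2.870)
  = 3.228 / 5.1660 ≈ 0.6249

0.6249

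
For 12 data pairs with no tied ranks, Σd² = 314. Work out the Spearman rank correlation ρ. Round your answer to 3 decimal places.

-0.098

ρ = 1 − 6Σd² / [n(n²−1)] = 1 − 6×314 / (12×143)
  = 1 − 1884/1716 = 1 − 1.0979 ≈ -0.098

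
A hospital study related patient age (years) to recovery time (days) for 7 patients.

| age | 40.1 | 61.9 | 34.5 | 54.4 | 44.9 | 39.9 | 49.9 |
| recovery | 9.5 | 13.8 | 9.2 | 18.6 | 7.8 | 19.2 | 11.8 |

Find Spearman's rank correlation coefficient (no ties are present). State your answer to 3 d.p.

Rank age: 3, 7, 1, 6, 4, 2, 5
Rank recovery: 3, 5, 2, 6, 1, 7, 4
d = rank(age) − rank(recovery): 0, 2, -1, 0, 3, -5, 1; Σd² = 40
ρ = 1 − 6Σd² / [n(n²−1)] = 1 − 6×40 / (7×48) = 1 − 240/336 ≈ 0.286

0.286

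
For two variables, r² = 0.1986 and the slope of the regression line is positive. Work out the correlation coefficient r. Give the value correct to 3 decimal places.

|r| = √0.1986 = 0.446
The association is positive, so r = 0.446.

0.446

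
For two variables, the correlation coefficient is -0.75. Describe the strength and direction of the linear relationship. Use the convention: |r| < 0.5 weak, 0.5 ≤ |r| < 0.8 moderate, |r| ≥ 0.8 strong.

moderate negative

r = -0.75 < 0 so the relationship is negative.
|r| = 0.75, which falls in the moderate range.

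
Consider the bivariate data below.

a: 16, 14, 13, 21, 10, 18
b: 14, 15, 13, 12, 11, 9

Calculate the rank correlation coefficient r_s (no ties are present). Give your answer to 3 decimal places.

Rank a: 4, 3, 2, 6, 1, 5
Rank b: 5, 6, 4, 3, 2, 1
d = rank(a) − rank(b): -1, -3, -2, 3, -1, 4; Σd² = 40
ρ = 1 − 6Σd² / [n(n²−1)] = 1 − 6×40 / (6×35) = 1 − 240/210 ≈ -0.143

-0.143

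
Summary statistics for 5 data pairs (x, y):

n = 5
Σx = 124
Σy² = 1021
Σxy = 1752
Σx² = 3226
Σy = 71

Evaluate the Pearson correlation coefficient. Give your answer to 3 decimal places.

-0.200

r = (nΣxy − ΣxΣy) / √[(nΣx² − (Σx)²)(nΣy² − (Σy)²)]
Numerator: 5×1752 − 124×71 = -44
Denominator: √[(16130 − 15376)(5105 − 5041)] = √[754 × 64] = 219.6725
r = -44 / 219.6725 ≈ -0.200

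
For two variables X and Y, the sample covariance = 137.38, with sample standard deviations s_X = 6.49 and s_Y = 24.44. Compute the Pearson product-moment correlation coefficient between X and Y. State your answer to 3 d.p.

0.866

r = Cov(X,Y) / (s_X · s_Y) = 137.38 / (6.49 × 24.44)
  = 137.38 / 158.6156 ≈ 0.866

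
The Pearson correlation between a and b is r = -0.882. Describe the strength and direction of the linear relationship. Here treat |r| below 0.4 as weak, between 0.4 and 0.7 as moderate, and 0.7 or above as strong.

r = -0.882 < 0 so the relationship is negative.
|r| = 0.882, which falls in the strong range.

strong negative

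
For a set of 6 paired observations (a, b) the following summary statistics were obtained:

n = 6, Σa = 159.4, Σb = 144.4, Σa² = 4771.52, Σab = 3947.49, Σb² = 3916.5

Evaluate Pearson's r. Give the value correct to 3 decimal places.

r = (nΣab − ΣaΣb) / √[(nΣa² − (Σa)²)(nΣb² − (Σb)²)]
Numerator: 6×3947.49 − 159.4×144.4 = 667.58
Denominator: √[(28629.12 − 25408.36)(23499 − 20851.36)] = √[3220.76 × 2647.64] = 2920.1735
r = 667.58 / 2920.1735 ≈ 0.229

0.229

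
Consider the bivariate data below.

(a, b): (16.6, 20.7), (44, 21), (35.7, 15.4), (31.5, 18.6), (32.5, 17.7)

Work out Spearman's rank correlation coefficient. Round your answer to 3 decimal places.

Rank a: 1, 5, 4, 2, 3
Rank b: 4, 5, 1, 3, 2
d = rank(a) − rank(b): -3, 0, 3, -1, 1; Σd² = 20
ρ = 1 − 6Σd² / [n(n²−1)] = 1 − 6×20 / (5×24) = 1 − 120/120 ≈ 0.000

0.000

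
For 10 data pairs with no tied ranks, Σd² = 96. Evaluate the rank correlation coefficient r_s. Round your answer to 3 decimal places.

0.418

ρ = 1 − 6Σd² / [n(n²−1)] = 1 − 6×96 / (10×99)
  = 1 − 576/990 = 1 − 0.5818 ≈ 0.418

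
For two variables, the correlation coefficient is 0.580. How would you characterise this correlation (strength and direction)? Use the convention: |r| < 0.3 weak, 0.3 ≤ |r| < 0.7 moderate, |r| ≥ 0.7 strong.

r = 0.580 > 0 so the relationship is positive.
|r| = 0.580, which falls in the moderate range.

moderate positive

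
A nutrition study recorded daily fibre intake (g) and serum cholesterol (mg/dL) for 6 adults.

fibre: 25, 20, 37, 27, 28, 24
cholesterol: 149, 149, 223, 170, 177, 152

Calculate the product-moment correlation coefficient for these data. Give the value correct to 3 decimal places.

n = 6, Σx = 161, Σy = 1020, Σx² = 4483, Σy² = 177464, Σxy = 28150
nΣxy − ΣxΣy = 168900 − 164220 = 4680
nΣx² − (Σx)² = 26898 − 25921 = 977; nΣy² − (Σy)² = 1064784 − 1040400 = 24384
r = 4680 / √(977 × 24384) = 4680 / 4880.8983 ≈ 0.959

0.959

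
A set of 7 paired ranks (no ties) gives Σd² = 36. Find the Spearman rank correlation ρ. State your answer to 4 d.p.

ρ = 1 − 6Σd² / [n(n²−1)] = 1 − 6×36 / (7×48)
  = 1 − 216/336 = 1 − 0.64286 ≈ 0.3571

0.3571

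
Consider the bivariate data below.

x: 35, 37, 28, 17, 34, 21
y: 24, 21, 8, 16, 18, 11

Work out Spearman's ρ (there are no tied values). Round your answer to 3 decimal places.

Rank x: 5, 6, 3, 1, 4, 2
Rank y: 6, 5, 1, 3, 4, 2
d = rank(x) − rank(y): -1, 1, 2, -2, 0, 0; Σd² = 10
ρ = 1 − 6Σd² / [n(n²−1)] = 1 − 6×10 / (6×35) = 1 − 60/210 ≈ 0.714

0.714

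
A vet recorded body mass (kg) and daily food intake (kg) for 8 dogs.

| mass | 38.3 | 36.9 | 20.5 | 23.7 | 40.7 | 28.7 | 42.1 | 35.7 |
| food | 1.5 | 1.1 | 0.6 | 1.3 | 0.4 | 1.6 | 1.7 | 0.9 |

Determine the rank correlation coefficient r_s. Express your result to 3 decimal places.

0.238

Rank mass: 6, 5, 1, 2, 7, 3, 8, 4
Rank food: 6, 4, 2, 5, 1, 7, 8, 3
d = rank(mass) − rank(food): 0, 1, -1, -3, 6, -4, 0, 1; Σd² = 64
ρ = 1 − 6Σd² / [n(n²−1)] = 1 − 6×64 / (8×63) = 1 − 384/504 ≈ 0.238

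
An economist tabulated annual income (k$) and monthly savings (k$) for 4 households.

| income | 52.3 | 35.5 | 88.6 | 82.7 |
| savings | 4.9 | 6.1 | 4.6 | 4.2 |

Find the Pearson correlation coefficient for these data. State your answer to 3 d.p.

-0.887

n = 4, Σx = 259.1, Σy = 19.8, Σx² = 18684.79, Σy² = 100.02, Σxy = 1227.72
nΣxy − ΣxΣy = 4910.88 − 5130.18 = -219.3
nΣx² − (Σx)² = 74739.16 − 67132.81 = 7606.35; nΣy² − (Σy)² = 400.08 − 392.04 = 8.04
r = -219.3 / √(7606.35 × 8.04) = -219.3 / 247.2955 ≈ -0.887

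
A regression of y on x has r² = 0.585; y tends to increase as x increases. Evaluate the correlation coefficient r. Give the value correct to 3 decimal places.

0.765

|r| = √0.585 = 0.765
The association is positive, so r = 0.765.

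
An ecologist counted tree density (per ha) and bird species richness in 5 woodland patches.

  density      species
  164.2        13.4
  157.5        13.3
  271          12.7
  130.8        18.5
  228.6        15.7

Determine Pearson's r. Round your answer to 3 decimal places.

-0.487

n = 5, Σx = 952.1, Σy = 73.6, Σx² = 194575.49, Σy² = 1106.48, Σxy = 13745.55
nΣxy − ΣxΣy = 68727.75 − 70074.56 = -1346.81
nΣx² − (Σx)² = 972877.45 − 906494.41 = 66383.04; nΣy² − (Σy)² = 5532.4 − 5416.96 = 115.44
r = -1346.81 / √(66383.04 × 115.44) = -1346.81 / 2768.2590 ≈ -0.487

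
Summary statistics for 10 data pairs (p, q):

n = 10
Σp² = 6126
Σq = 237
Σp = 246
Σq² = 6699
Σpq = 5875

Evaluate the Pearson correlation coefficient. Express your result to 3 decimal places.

r = (nΣpq − ΣpΣq) / √[(nΣp² − (Σp)²)(nΣq² − (Σq)²)]
Numerator: 10×5875 − 246×237 = 448
Denominator: √[(61260 − 60516)(66990 − 56169)] = √[744 × 10821] = 2837.3974
r = 448 / 2837.3974 ≈ 0.158

0.158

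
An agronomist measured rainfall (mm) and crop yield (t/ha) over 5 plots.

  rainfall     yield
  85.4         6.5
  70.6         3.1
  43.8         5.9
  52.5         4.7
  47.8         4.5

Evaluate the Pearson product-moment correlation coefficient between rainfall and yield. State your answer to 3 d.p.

0.127

n = 5, Σx = 300.1, Σy = 24.7, Σx² = 19237.05, Σy² = 129.01, Σxy = 1494.23
nΣxy − ΣxΣy = 7471.15 − 7412.47 = 58.68
nΣx² − (Σx)² = 96185.25 − 90060.01 = 6125.24; nΣy² − (Σy)² = 645.05 − 610.09 = 34.96
r = 58.68 / √(6125.24 × 34.96) = 58.68 / 462.7509 ≈ 0.127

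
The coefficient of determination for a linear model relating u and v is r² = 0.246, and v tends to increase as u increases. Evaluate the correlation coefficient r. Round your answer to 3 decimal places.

0.496

|r| = √0.246 = 0.496
The association is positive, so r = 0.496.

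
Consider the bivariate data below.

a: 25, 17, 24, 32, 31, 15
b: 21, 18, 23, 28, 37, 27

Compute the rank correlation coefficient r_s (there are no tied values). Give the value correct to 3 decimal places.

Rank a: 4, 2, 3, 6, 5, 1
Rank b: 2, 1, 3, 5, 6, 4
d = rank(a) − rank(b): 2, 1, 0, 1, -1, -3; Σd² = 16
ρ = 1 − 6Σd² / [n(n²−1)] = 1 − 6×16 / (6×35) = 1 − 96/210 ≈ 0.543

0.543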